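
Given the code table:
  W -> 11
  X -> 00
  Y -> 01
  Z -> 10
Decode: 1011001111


Decoding:
10 -> Z
11 -> W
00 -> X
11 -> W
11 -> W


Result: ZWXWW


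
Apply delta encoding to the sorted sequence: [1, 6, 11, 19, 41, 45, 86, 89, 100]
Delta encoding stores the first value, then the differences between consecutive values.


First value: 1
Deltas:
  6 - 1 = 5
  11 - 6 = 5
  19 - 11 = 8
  41 - 19 = 22
  45 - 41 = 4
  86 - 45 = 41
  89 - 86 = 3
  100 - 89 = 11


Delta encoded: [1, 5, 5, 8, 22, 4, 41, 3, 11]


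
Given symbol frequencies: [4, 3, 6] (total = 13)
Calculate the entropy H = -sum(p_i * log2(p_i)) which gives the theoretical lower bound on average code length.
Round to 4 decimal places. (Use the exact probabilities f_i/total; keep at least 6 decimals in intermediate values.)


Per-symbol terms -p_i * log2(p_i) with p_i = f_i/13:
  p = 4/13 = 0.307692: log2(p) = -1.700440, -p*log2(p) = 0.523212
  p = 3/13 = 0.230769: log2(p) = -2.115477, -p*log2(p) = 0.488187
  p = 6/13 = 0.461538: log2(p) = -1.115477, -p*log2(p) = 0.514836
H = 0.523212 + 0.488187 + 0.514836 = 1.526235

H = 1.5262 bits/symbol


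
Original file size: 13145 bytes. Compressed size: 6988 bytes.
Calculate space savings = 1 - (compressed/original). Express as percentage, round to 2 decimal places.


ratio = compressed/original = 6988/13145 = 0.531609
savings = 1 - ratio = 1 - 0.531609 = 0.468391
as a percentage: 0.468391 * 100 = 46.84%

Space savings = 1 - 6988/13145 = 46.84%


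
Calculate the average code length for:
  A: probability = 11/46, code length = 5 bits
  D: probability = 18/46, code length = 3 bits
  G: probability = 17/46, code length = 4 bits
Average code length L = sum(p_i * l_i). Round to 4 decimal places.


Weighted contributions p_i * l_i:
  A: (11/46) * 5 = 55/46
  D: (18/46) * 3 = 54/46
  G: (17/46) * 4 = 68/46
Sum = (55 + 54 + 68)/46 = 177/46

L = 177/46 = 3.8478 bits/symbol


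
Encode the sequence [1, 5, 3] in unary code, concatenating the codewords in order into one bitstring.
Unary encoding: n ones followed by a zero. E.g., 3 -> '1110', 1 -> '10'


Encode each number as n ones followed by a terminating 0:
  1 -> 10 (2 bits)
  5 -> 111110 (6 bits)
  3 -> 1110 (4 bits)
Total length = 2 + 6 + 4 = 12 bits.

Unary([1, 5, 3]) = 101111101110 (12 bits)


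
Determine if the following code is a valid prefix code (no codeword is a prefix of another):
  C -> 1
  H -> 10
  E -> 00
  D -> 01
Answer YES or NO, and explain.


Checking each pair (does one codeword prefix another?):
  C='1' vs H='10': prefix -- VIOLATION

NO -- this is NOT a valid prefix code. C (1) is a prefix of H (10).


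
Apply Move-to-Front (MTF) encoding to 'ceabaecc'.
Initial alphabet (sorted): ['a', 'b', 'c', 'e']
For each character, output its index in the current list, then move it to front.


MTF encoding:
'c': index 2 in ['a', 'b', 'c', 'e'] -> ['c', 'a', 'b', 'e']
'e': index 3 in ['c', 'a', 'b', 'e'] -> ['e', 'c', 'a', 'b']
'a': index 2 in ['e', 'c', 'a', 'b'] -> ['a', 'e', 'c', 'b']
'b': index 3 in ['a', 'e', 'c', 'b'] -> ['b', 'a', 'e', 'c']
'a': index 1 in ['b', 'a', 'e', 'c'] -> ['a', 'b', 'e', 'c']
'e': index 2 in ['a', 'b', 'e', 'c'] -> ['e', 'a', 'b', 'c']
'c': index 3 in ['e', 'a', 'b', 'c'] -> ['c', 'e', 'a', 'b']
'c': index 0 in ['c', 'e', 'a', 'b'] -> ['c', 'e', 'a', 'b']


Output: [2, 3, 2, 3, 1, 2, 3, 0]


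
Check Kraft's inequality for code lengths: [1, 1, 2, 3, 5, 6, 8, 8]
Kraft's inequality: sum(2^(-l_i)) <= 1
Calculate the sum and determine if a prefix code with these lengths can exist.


Sum = 2^(-1) + 2^(-1) + 2^(-2) + 2^(-3) + 2^(-5) + 2^(-6) + 2^(-8) + 2^(-8)
    = 0.5 + 0.5 + 0.25 + 0.125 + 0.03125 + 0.015625 + 0.00390625 + 0.00390625
    = 366/256 = 1.4296875
Since 1.4296875 > 1, Kraft's inequality is NOT satisfied.
A prefix code with these lengths CANNOT exist.

Kraft sum = 1.4296875. Not satisfied.


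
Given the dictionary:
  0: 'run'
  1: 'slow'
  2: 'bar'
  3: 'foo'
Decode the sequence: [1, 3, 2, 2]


Look up each index in the dictionary:
  1 -> 'slow'
  3 -> 'foo'
  2 -> 'bar'
  2 -> 'bar'

Decoded: "slow foo bar bar"


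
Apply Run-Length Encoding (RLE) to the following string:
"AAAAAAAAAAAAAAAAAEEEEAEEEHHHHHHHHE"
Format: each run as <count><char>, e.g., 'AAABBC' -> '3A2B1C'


Scanning runs left to right:
  i=0: run of 'A' x 17 -> '17A'
  i=17: run of 'E' x 4 -> '4E'
  i=21: run of 'A' x 1 -> '1A'
  i=22: run of 'E' x 3 -> '3E'
  i=25: run of 'H' x 8 -> '8H'
  i=33: run of 'E' x 1 -> '1E'

RLE = 17A4E1A3E8H1E


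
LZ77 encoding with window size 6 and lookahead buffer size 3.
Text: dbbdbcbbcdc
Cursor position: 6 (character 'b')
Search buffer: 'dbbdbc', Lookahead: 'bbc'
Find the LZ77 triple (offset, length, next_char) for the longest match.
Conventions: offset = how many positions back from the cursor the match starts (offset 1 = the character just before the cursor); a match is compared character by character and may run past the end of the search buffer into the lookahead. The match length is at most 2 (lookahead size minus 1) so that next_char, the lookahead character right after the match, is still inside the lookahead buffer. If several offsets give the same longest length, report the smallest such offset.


Try each offset into the search buffer:
  offset=1 (pos 5, char 'c'): match length 0
  offset=2 (pos 4, char 'b'): match length 1
  offset=3 (pos 3, char 'd'): match length 0
  offset=4 (pos 2, char 'b'): match length 1
  offset=5 (pos 1, char 'b'): match length 2
  offset=6 (pos 0, char 'd'): match length 0
Longest match has length 2 at offset 5.
next_char = character at position 6 + 2 = 8 -> 'c'

Best match: offset=5, length=2 (matching 'bb' starting at position 1)
LZ77 triple: (5, 2, 'c')


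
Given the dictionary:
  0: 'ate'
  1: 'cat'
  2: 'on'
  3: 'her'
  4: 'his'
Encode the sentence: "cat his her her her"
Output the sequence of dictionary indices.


Look up each word in the dictionary:
  'cat' -> 1
  'his' -> 4
  'her' -> 3
  'her' -> 3
  'her' -> 3

Encoded: [1, 4, 3, 3, 3]


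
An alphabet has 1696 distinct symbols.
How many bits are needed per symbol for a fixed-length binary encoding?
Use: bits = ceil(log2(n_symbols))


log2(1696) = 10.7279
Bracket: 2^10 = 1024 < 1696 <= 2^11 = 2048
So ceil(log2(1696)) = 11

bits = ceil(log2(1696)) = ceil(10.7279) = 11 bits


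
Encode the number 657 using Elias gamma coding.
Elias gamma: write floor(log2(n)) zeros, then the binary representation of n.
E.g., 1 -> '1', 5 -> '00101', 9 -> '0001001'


num_bits = floor(log2(657)) + 1 = 10
leading_zeros = num_bits - 1 = 9
binary(657) = 1010010001

Elias gamma(657) = '000000000' + '1010010001' = 0000000001010010001 (19 bits)


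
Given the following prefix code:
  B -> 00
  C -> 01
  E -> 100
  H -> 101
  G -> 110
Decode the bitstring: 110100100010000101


Decoding step by step:
Bits 110 -> G
Bits 100 -> E
Bits 100 -> E
Bits 01 -> C
Bits 00 -> B
Bits 00 -> B
Bits 101 -> H


Decoded message: GEECBBH


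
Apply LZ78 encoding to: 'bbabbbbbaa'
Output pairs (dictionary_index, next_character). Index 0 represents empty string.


LZ78 encoding steps:
Dictionary: {0: ''}
Step 1: w='' (idx 0), next='b' -> output (0, 'b'), add 'b' as idx 1
Step 2: w='b' (idx 1), next='a' -> output (1, 'a'), add 'ba' as idx 2
Step 3: w='b' (idx 1), next='b' -> output (1, 'b'), add 'bb' as idx 3
Step 4: w='bb' (idx 3), next='b' -> output (3, 'b'), add 'bbb' as idx 4
Step 5: w='' (idx 0), next='a' -> output (0, 'a'), add 'a' as idx 5
Step 6: w='a' (idx 5), end of input -> output (5, '')


Encoded: [(0, 'b'), (1, 'a'), (1, 'b'), (3, 'b'), (0, 'a'), (5, '')]


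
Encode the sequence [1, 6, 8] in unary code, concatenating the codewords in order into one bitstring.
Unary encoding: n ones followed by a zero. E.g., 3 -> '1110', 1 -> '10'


Encode each number as n ones followed by a terminating 0:
  1 -> 10 (2 bits)
  6 -> 1111110 (7 bits)
  8 -> 111111110 (9 bits)
Total length = 2 + 7 + 9 = 18 bits.

Unary([1, 6, 8]) = 101111110111111110 (18 bits)


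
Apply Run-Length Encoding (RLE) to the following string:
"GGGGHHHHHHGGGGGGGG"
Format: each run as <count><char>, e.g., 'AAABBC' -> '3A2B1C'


Scanning runs left to right:
  i=0: run of 'G' x 4 -> '4G'
  i=4: run of 'H' x 6 -> '6H'
  i=10: run of 'G' x 8 -> '8G'

RLE = 4G6H8G


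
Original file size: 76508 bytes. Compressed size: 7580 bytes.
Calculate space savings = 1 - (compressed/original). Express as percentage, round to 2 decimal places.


ratio = compressed/original = 7580/76508 = 0.099075
savings = 1 - ratio = 1 - 0.099075 = 0.900925
as a percentage: 0.900925 * 100 = 90.09%

Space savings = 1 - 7580/76508 = 90.09%


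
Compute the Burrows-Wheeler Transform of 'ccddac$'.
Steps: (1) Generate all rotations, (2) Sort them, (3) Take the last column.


Rotations (sorted):
  0: $ccddac -> last char: c
  1: ac$ccdd -> last char: d
  2: c$ccdda -> last char: a
  3: ccddac$ -> last char: $
  4: cddac$c -> last char: c
  5: dac$ccd -> last char: d
  6: ddac$cc -> last char: c


BWT = cda$cdc


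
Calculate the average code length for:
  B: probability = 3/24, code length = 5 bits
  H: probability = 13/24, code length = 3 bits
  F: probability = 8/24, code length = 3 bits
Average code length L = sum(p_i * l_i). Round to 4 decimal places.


Weighted contributions p_i * l_i:
  B: (3/24) * 5 = 15/24
  H: (13/24) * 3 = 39/24
  F: (8/24) * 3 = 24/24
Sum = (15 + 39 + 24)/24 = 78/24

L = 78/24 = 3.2500 bits/symbol


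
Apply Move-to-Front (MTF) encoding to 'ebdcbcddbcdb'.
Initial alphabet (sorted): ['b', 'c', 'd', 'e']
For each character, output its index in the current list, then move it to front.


MTF encoding:
'e': index 3 in ['b', 'c', 'd', 'e'] -> ['e', 'b', 'c', 'd']
'b': index 1 in ['e', 'b', 'c', 'd'] -> ['b', 'e', 'c', 'd']
'd': index 3 in ['b', 'e', 'c', 'd'] -> ['d', 'b', 'e', 'c']
'c': index 3 in ['d', 'b', 'e', 'c'] -> ['c', 'd', 'b', 'e']
'b': index 2 in ['c', 'd', 'b', 'e'] -> ['b', 'c', 'd', 'e']
'c': index 1 in ['b', 'c', 'd', 'e'] -> ['c', 'b', 'd', 'e']
'd': index 2 in ['c', 'b', 'd', 'e'] -> ['d', 'c', 'b', 'e']
'd': index 0 in ['d', 'c', 'b', 'e'] -> ['d', 'c', 'b', 'e']
'b': index 2 in ['d', 'c', 'b', 'e'] -> ['b', 'd', 'c', 'e']
'c': index 2 in ['b', 'd', 'c', 'e'] -> ['c', 'b', 'd', 'e']
'd': index 2 in ['c', 'b', 'd', 'e'] -> ['d', 'c', 'b', 'e']
'b': index 2 in ['d', 'c', 'b', 'e'] -> ['b', 'd', 'c', 'e']


Output: [3, 1, 3, 3, 2, 1, 2, 0, 2, 2, 2, 2]


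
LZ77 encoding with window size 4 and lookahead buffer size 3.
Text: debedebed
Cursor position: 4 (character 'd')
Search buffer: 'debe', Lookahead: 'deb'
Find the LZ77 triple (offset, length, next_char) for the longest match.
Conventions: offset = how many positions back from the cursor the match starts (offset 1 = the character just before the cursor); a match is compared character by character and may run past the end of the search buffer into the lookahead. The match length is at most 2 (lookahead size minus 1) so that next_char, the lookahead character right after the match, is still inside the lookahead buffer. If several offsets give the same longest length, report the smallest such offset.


Try each offset into the search buffer:
  offset=1 (pos 3, char 'e'): match length 0
  offset=2 (pos 2, char 'b'): match length 0
  offset=3 (pos 1, char 'e'): match length 0
  offset=4 (pos 0, char 'd'): match length 2
Longest match has length 2 at offset 4.
next_char = character at position 4 + 2 = 6 -> 'b'

Best match: offset=4, length=2 (matching 'de' starting at position 0)
LZ77 triple: (4, 2, 'b')


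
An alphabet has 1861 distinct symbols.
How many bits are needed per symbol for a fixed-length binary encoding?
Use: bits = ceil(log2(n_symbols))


log2(1861) = 10.8619
Bracket: 2^10 = 1024 < 1861 <= 2^11 = 2048
So ceil(log2(1861)) = 11

bits = ceil(log2(1861)) = ceil(10.8619) = 11 bits


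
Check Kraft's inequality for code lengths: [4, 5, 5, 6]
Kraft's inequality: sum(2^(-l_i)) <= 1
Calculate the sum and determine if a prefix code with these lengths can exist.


Sum = 2^(-4) + 2^(-5) + 2^(-5) + 2^(-6)
    = 0.0625 + 0.03125 + 0.03125 + 0.015625
    = 9/64 = 0.140625
Since 0.140625 <= 1, Kraft's inequality IS satisfied.
A prefix code with these lengths CAN exist.

Kraft sum = 0.140625. Satisfied.


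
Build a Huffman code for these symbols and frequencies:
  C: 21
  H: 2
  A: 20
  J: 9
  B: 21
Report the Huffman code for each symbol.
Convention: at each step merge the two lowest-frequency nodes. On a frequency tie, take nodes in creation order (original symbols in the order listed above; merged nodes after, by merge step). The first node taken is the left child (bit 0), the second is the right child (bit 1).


Huffman tree construction:
Step 1: Merge H(2) + J(9) = 11
Step 2: Merge (H+J)(11) + A(20) = 31
Step 3: Merge C(21) + B(21) = 42
Step 4: Merge ((H+J)+A)(31) + (C+B)(42) = 73
Read each symbol's code off the tree from the root (left child = 0, right child = 1).

Codes:
  C: 10 (length 2)
  H: 000 (length 3)
  A: 01 (length 2)
  J: 001 (length 3)
  B: 11 (length 2)
Average code length: 157/73 = 2.1507 bits/symbol


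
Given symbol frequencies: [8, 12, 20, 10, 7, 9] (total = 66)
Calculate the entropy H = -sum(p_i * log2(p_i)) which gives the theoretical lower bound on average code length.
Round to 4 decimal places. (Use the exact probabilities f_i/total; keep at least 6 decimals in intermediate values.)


Per-symbol terms -p_i * log2(p_i) with p_i = f_i/66:
  p = 8/66 = 0.121212: log2(p) = -3.044394, -p*log2(p) = 0.369017
  p = 12/66 = 0.181818: log2(p) = -2.459432, -p*log2(p) = 0.447169
  p = 20/66 = 0.303030: log2(p) = -1.722466, -p*log2(p) = 0.521959
  p = 10/66 = 0.151515: log2(p) = -2.722466, -p*log2(p) = 0.412495
  p = 7/66 = 0.106061: log2(p) = -3.237039, -p*log2(p) = 0.343322
  p = 9/66 = 0.136364: log2(p) = -2.874469, -p*log2(p) = 0.391973
H = 0.369017 + 0.447169 + 0.521959 + 0.412495 + 0.343322 + 0.391973 = 2.485935

H = 2.4859 bits/symbol


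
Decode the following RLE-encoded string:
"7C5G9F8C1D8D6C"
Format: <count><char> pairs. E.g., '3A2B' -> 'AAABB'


Expanding each <count><char> pair:
  7C -> 'CCCCCCC'
  5G -> 'GGGGG'
  9F -> 'FFFFFFFFF'
  8C -> 'CCCCCCCC'
  1D -> 'D'
  8D -> 'DDDDDDDD'
  6C -> 'CCCCCC'

Decoded = CCCCCCCGGGGGFFFFFFFFFCCCCCCCCDDDDDDDDDCCCCCC


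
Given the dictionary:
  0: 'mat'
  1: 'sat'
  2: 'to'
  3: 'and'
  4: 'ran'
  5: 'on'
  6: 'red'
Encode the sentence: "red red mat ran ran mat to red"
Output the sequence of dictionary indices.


Look up each word in the dictionary:
  'red' -> 6
  'red' -> 6
  'mat' -> 0
  'ran' -> 4
  'ran' -> 4
  'mat' -> 0
  'to' -> 2
  'red' -> 6

Encoded: [6, 6, 0, 4, 4, 0, 2, 6]


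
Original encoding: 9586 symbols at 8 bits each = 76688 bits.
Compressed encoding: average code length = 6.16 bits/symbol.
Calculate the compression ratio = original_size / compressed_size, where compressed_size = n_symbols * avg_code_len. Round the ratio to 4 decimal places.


original_size = n_symbols * orig_bits = 9586 * 8 = 76688 bits
compressed_size = n_symbols * avg_code_len = 9586 * 6.16 = 59049.76 bits
ratio = original_size / compressed_size = 76688 / 59049.76 = 1.2987

Compression ratio = 1.2987


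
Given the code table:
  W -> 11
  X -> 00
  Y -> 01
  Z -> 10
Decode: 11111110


Decoding:
11 -> W
11 -> W
11 -> W
10 -> Z


Result: WWWZ


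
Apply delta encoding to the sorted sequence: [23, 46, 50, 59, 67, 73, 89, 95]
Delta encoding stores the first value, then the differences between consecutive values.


First value: 23
Deltas:
  46 - 23 = 23
  50 - 46 = 4
  59 - 50 = 9
  67 - 59 = 8
  73 - 67 = 6
  89 - 73 = 16
  95 - 89 = 6


Delta encoded: [23, 23, 4, 9, 8, 6, 16, 6]


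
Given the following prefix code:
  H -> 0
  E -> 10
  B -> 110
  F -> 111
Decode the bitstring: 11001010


Decoding step by step:
Bits 110 -> B
Bits 0 -> H
Bits 10 -> E
Bits 10 -> E


Decoded message: BHEE


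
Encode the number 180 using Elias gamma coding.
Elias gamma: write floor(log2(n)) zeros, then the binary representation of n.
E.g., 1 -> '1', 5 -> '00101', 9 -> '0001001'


num_bits = floor(log2(180)) + 1 = 8
leading_zeros = num_bits - 1 = 7
binary(180) = 10110100

Elias gamma(180) = '0000000' + '10110100' = 000000010110100 (15 bits)


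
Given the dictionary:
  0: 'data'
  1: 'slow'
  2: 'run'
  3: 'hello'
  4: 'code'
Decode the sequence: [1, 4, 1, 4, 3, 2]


Look up each index in the dictionary:
  1 -> 'slow'
  4 -> 'code'
  1 -> 'slow'
  4 -> 'code'
  3 -> 'hello'
  2 -> 'run'

Decoded: "slow code slow code hello run"


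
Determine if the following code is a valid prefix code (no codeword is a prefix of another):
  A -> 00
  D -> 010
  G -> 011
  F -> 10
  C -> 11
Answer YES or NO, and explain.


Checking each pair (does one codeword prefix another?):
  A='00' vs D='010': no prefix
  A='00' vs G='011': no prefix
  A='00' vs F='10': no prefix
  A='00' vs C='11': no prefix
  D='010' vs A='00': no prefix
  D='010' vs G='011': no prefix
  D='010' vs F='10': no prefix
  D='010' vs C='11': no prefix
  G='011' vs A='00': no prefix
  G='011' vs D='010': no prefix
  G='011' vs F='10': no prefix
  G='011' vs C='11': no prefix
  F='10' vs A='00': no prefix
  F='10' vs D='010': no prefix
  F='10' vs G='011': no prefix
  F='10' vs C='11': no prefix
  C='11' vs A='00': no prefix
  C='11' vs D='010': no prefix
  C='11' vs G='011': no prefix
  C='11' vs F='10': no prefix
No violation found over all pairs.

YES -- this is a valid prefix code. No codeword is a prefix of any other codeword.


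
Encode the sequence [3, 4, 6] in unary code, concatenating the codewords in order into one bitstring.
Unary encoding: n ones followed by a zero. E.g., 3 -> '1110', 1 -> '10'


Encode each number as n ones followed by a terminating 0:
  3 -> 1110 (4 bits)
  4 -> 11110 (5 bits)
  6 -> 1111110 (7 bits)
Total length = 4 + 5 + 7 = 16 bits.

Unary([3, 4, 6]) = 1110111101111110 (16 bits)


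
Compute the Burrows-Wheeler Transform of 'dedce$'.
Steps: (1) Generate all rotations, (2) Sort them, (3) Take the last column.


Rotations (sorted):
  0: $dedce -> last char: e
  1: ce$ded -> last char: d
  2: dce$de -> last char: e
  3: dedce$ -> last char: $
  4: e$dedc -> last char: c
  5: edce$d -> last char: d


BWT = ede$cd


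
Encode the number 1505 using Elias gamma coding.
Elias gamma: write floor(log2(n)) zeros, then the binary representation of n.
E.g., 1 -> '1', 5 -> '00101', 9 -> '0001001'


num_bits = floor(log2(1505)) + 1 = 11
leading_zeros = num_bits - 1 = 10
binary(1505) = 10111100001

Elias gamma(1505) = '0000000000' + '10111100001' = 000000000010111100001 (21 bits)


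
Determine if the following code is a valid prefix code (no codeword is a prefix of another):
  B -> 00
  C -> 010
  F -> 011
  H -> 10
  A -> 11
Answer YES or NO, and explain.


Checking each pair (does one codeword prefix another?):
  B='00' vs C='010': no prefix
  B='00' vs F='011': no prefix
  B='00' vs H='10': no prefix
  B='00' vs A='11': no prefix
  C='010' vs B='00': no prefix
  C='010' vs F='011': no prefix
  C='010' vs H='10': no prefix
  C='010' vs A='11': no prefix
  F='011' vs B='00': no prefix
  F='011' vs C='010': no prefix
  F='011' vs H='10': no prefix
  F='011' vs A='11': no prefix
  H='10' vs B='00': no prefix
  H='10' vs C='010': no prefix
  H='10' vs F='011': no prefix
  H='10' vs A='11': no prefix
  A='11' vs B='00': no prefix
  A='11' vs C='010': no prefix
  A='11' vs F='011': no prefix
  A='11' vs H='10': no prefix
No violation found over all pairs.

YES -- this is a valid prefix code. No codeword is a prefix of any other codeword.


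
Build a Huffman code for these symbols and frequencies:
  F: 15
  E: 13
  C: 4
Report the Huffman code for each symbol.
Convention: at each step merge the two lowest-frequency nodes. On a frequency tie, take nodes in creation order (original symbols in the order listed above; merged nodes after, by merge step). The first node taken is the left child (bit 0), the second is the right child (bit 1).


Huffman tree construction:
Step 1: Merge C(4) + E(13) = 17
Step 2: Merge F(15) + (C+E)(17) = 32
Read each symbol's code off the tree from the root (left child = 0, right child = 1).

Codes:
  F: 0 (length 1)
  E: 11 (length 2)
  C: 10 (length 2)
Average code length: 49/32 = 1.5313 bits/symbol


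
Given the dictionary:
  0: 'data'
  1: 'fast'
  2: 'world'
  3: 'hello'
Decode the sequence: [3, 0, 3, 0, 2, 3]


Look up each index in the dictionary:
  3 -> 'hello'
  0 -> 'data'
  3 -> 'hello'
  0 -> 'data'
  2 -> 'world'
  3 -> 'hello'

Decoded: "hello data hello data world hello"


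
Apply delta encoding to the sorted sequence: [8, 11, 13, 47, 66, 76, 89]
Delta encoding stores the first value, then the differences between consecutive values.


First value: 8
Deltas:
  11 - 8 = 3
  13 - 11 = 2
  47 - 13 = 34
  66 - 47 = 19
  76 - 66 = 10
  89 - 76 = 13


Delta encoded: [8, 3, 2, 34, 19, 10, 13]


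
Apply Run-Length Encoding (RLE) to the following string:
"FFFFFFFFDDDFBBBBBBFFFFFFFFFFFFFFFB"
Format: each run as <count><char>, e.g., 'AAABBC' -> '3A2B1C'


Scanning runs left to right:
  i=0: run of 'F' x 8 -> '8F'
  i=8: run of 'D' x 3 -> '3D'
  i=11: run of 'F' x 1 -> '1F'
  i=12: run of 'B' x 6 -> '6B'
  i=18: run of 'F' x 15 -> '15F'
  i=33: run of 'B' x 1 -> '1B'

RLE = 8F3D1F6B15F1B


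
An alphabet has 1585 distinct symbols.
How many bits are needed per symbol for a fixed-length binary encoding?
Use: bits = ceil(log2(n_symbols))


log2(1585) = 10.6303
Bracket: 2^10 = 1024 < 1585 <= 2^11 = 2048
So ceil(log2(1585)) = 11

bits = ceil(log2(1585)) = ceil(10.6303) = 11 bits


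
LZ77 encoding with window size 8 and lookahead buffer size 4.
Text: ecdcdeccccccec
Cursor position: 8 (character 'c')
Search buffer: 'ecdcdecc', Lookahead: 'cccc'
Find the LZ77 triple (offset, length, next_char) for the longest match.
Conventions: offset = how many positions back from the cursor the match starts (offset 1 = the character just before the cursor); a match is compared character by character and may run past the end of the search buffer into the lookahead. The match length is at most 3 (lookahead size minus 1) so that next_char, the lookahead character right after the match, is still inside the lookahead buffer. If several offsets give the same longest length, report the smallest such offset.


Try each offset into the search buffer:
  offset=1 (pos 7, char 'c'): match length 3
  offset=2 (pos 6, char 'c'): match length 3
  offset=3 (pos 5, char 'e'): match length 0
  offset=4 (pos 4, char 'd'): match length 0
  offset=5 (pos 3, char 'c'): match length 1
  offset=6 (pos 2, char 'd'): match length 0
  offset=7 (pos 1, char 'c'): match length 1
  offset=8 (pos 0, char 'e'): match length 0
Longest match has length 3, found at offsets 1, 2; take the smallest, offset 1.
next_char = character at position 8 + 3 = 11 -> 'c'

Best match: offset=1, length=3 (matching 'ccc' starting at position 7)
LZ77 triple: (1, 3, 'c')


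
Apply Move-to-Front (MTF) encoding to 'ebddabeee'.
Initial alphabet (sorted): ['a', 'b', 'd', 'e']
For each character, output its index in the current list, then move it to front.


MTF encoding:
'e': index 3 in ['a', 'b', 'd', 'e'] -> ['e', 'a', 'b', 'd']
'b': index 2 in ['e', 'a', 'b', 'd'] -> ['b', 'e', 'a', 'd']
'd': index 3 in ['b', 'e', 'a', 'd'] -> ['d', 'b', 'e', 'a']
'd': index 0 in ['d', 'b', 'e', 'a'] -> ['d', 'b', 'e', 'a']
'a': index 3 in ['d', 'b', 'e', 'a'] -> ['a', 'd', 'b', 'e']
'b': index 2 in ['a', 'd', 'b', 'e'] -> ['b', 'a', 'd', 'e']
'e': index 3 in ['b', 'a', 'd', 'e'] -> ['e', 'b', 'a', 'd']
'e': index 0 in ['e', 'b', 'a', 'd'] -> ['e', 'b', 'a', 'd']
'e': index 0 in ['e', 'b', 'a', 'd'] -> ['e', 'b', 'a', 'd']


Output: [3, 2, 3, 0, 3, 2, 3, 0, 0]


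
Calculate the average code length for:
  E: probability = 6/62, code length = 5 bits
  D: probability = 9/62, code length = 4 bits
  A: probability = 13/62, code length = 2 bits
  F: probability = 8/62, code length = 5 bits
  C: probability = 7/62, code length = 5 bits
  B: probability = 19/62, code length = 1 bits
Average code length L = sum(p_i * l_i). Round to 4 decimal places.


Weighted contributions p_i * l_i:
  E: (6/62) * 5 = 30/62
  D: (9/62) * 4 = 36/62
  A: (13/62) * 2 = 26/62
  F: (8/62) * 5 = 40/62
  C: (7/62) * 5 = 35/62
  B: (19/62) * 1 = 19/62
Sum = (30 + 36 + 26 + 40 + 35 + 19)/62 = 186/62

L = 186/62 = 3.0000 bits/symbol


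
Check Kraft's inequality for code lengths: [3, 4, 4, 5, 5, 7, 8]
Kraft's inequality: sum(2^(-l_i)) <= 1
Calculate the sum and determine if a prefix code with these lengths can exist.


Sum = 2^(-3) + 2^(-4) + 2^(-4) + 2^(-5) + 2^(-5) + 2^(-7) + 2^(-8)
    = 0.125 + 0.0625 + 0.0625 + 0.03125 + 0.03125 + 0.0078125 + 0.00390625
    = 83/256 = 0.32421875
Since 0.32421875 <= 1, Kraft's inequality IS satisfied.
A prefix code with these lengths CAN exist.

Kraft sum = 0.32421875. Satisfied.


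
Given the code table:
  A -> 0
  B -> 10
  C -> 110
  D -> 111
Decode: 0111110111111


Decoding:
0 -> A
111 -> D
110 -> C
111 -> D
111 -> D


Result: ADCDD


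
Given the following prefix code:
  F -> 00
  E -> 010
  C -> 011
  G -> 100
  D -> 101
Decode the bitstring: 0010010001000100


Decoding step by step:
Bits 00 -> F
Bits 100 -> G
Bits 100 -> G
Bits 010 -> E
Bits 00 -> F
Bits 100 -> G


Decoded message: FGGEFG


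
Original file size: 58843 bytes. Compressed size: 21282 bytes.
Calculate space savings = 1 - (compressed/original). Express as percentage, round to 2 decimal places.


ratio = compressed/original = 21282/58843 = 0.361674
savings = 1 - ratio = 1 - 0.361674 = 0.638326
as a percentage: 0.638326 * 100 = 63.83%

Space savings = 1 - 21282/58843 = 63.83%


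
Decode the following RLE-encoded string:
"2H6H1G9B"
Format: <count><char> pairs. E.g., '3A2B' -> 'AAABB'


Expanding each <count><char> pair:
  2H -> 'HH'
  6H -> 'HHHHHH'
  1G -> 'G'
  9B -> 'BBBBBBBBB'

Decoded = HHHHHHHHGBBBBBBBBB


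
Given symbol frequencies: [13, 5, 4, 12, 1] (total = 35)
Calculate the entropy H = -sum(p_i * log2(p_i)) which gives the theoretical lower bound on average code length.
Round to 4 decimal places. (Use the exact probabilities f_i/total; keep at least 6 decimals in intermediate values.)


Per-symbol terms -p_i * log2(p_i) with p_i = f_i/35:
  p = 13/35 = 0.371429: log2(p) = -1.428843, -p*log2(p) = 0.530713
  p = 5/35 = 0.142857: log2(p) = -2.807355, -p*log2(p) = 0.401051
  p = 4/35 = 0.114286: log2(p) = -3.129283, -p*log2(p) = 0.357632
  p = 12/35 = 0.342857: log2(p) = -1.544321, -p*log2(p) = 0.529481
  p = 1/35 = 0.028571: log2(p) = -5.129283, -p*log2(p) = 0.146551
H = 0.530713 + 0.401051 + 0.357632 + 0.529481 + 0.146551 = 1.965428

H = 1.9654 bits/symbol


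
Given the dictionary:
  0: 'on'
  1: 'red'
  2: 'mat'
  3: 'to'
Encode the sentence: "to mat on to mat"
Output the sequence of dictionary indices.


Look up each word in the dictionary:
  'to' -> 3
  'mat' -> 2
  'on' -> 0
  'to' -> 3
  'mat' -> 2

Encoded: [3, 2, 0, 3, 2]


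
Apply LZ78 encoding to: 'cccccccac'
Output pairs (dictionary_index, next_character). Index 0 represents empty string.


LZ78 encoding steps:
Dictionary: {0: ''}
Step 1: w='' (idx 0), next='c' -> output (0, 'c'), add 'c' as idx 1
Step 2: w='c' (idx 1), next='c' -> output (1, 'c'), add 'cc' as idx 2
Step 3: w='cc' (idx 2), next='c' -> output (2, 'c'), add 'ccc' as idx 3
Step 4: w='c' (idx 1), next='a' -> output (1, 'a'), add 'ca' as idx 4
Step 5: w='c' (idx 1), end of input -> output (1, '')


Encoded: [(0, 'c'), (1, 'c'), (2, 'c'), (1, 'a'), (1, '')]


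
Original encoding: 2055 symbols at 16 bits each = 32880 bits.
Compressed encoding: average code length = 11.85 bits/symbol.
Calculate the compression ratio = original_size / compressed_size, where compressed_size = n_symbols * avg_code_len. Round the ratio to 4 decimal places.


original_size = n_symbols * orig_bits = 2055 * 16 = 32880 bits
compressed_size = n_symbols * avg_code_len = 2055 * 11.85 = 24351.75 bits
ratio = original_size / compressed_size = 32880 / 24351.75 = 1.3502

Compression ratio = 1.3502


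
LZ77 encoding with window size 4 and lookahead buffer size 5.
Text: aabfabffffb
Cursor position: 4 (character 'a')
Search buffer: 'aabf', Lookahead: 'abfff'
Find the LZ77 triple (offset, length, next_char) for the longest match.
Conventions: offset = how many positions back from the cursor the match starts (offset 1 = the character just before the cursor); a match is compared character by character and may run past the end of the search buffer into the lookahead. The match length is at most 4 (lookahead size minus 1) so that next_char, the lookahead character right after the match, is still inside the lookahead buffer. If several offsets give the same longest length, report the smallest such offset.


Try each offset into the search buffer:
  offset=1 (pos 3, char 'f'): match length 0
  offset=2 (pos 2, char 'b'): match length 0
  offset=3 (pos 1, char 'a'): match length 3
  offset=4 (pos 0, char 'a'): match length 1
Longest match has length 3 at offset 3.
next_char = character at position 4 + 3 = 7 -> 'f'

Best match: offset=3, length=3 (matching 'abf' starting at position 1)
LZ77 triple: (3, 3, 'f')


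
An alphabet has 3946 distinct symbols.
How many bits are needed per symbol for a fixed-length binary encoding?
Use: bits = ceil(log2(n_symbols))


log2(3946) = 11.9462
Bracket: 2^11 = 2048 < 3946 <= 2^12 = 4096
So ceil(log2(3946)) = 12

bits = ceil(log2(3946)) = ceil(11.9462) = 12 bits


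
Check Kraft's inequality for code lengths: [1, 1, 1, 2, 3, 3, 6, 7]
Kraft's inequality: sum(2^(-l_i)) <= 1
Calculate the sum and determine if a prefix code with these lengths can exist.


Sum = 2^(-1) + 2^(-1) + 2^(-1) + 2^(-2) + 2^(-3) + 2^(-3) + 2^(-6) + 2^(-7)
    = 0.5 + 0.5 + 0.5 + 0.25 + 0.125 + 0.125 + 0.015625 + 0.0078125
    = 259/128 = 2.0234375
Since 2.0234375 > 1, Kraft's inequality is NOT satisfied.
A prefix code with these lengths CANNOT exist.

Kraft sum = 2.0234375. Not satisfied.


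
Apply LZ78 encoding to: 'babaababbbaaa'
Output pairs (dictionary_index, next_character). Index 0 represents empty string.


LZ78 encoding steps:
Dictionary: {0: ''}
Step 1: w='' (idx 0), next='b' -> output (0, 'b'), add 'b' as idx 1
Step 2: w='' (idx 0), next='a' -> output (0, 'a'), add 'a' as idx 2
Step 3: w='b' (idx 1), next='a' -> output (1, 'a'), add 'ba' as idx 3
Step 4: w='a' (idx 2), next='b' -> output (2, 'b'), add 'ab' as idx 4
Step 5: w='ab' (idx 4), next='b' -> output (4, 'b'), add 'abb' as idx 5
Step 6: w='ba' (idx 3), next='a' -> output (3, 'a'), add 'baa' as idx 6
Step 7: w='a' (idx 2), end of input -> output (2, '')


Encoded: [(0, 'b'), (0, 'a'), (1, 'a'), (2, 'b'), (4, 'b'), (3, 'a'), (2, '')]


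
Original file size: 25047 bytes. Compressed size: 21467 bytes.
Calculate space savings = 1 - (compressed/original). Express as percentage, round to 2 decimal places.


ratio = compressed/original = 21467/25047 = 0.857069
savings = 1 - ratio = 1 - 0.857069 = 0.142931
as a percentage: 0.142931 * 100 = 14.29%

Space savings = 1 - 21467/25047 = 14.29%


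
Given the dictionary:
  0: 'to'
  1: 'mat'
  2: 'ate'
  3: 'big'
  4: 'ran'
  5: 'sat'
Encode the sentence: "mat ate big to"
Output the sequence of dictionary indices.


Look up each word in the dictionary:
  'mat' -> 1
  'ate' -> 2
  'big' -> 3
  'to' -> 0

Encoded: [1, 2, 3, 0]


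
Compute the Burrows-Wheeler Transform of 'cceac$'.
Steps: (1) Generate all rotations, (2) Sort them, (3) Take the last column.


Rotations (sorted):
  0: $cceac -> last char: c
  1: ac$cce -> last char: e
  2: c$ccea -> last char: a
  3: cceac$ -> last char: $
  4: ceac$c -> last char: c
  5: eac$cc -> last char: c


BWT = cea$cc


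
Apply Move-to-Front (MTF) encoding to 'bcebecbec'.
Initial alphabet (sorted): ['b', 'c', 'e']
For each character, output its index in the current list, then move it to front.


MTF encoding:
'b': index 0 in ['b', 'c', 'e'] -> ['b', 'c', 'e']
'c': index 1 in ['b', 'c', 'e'] -> ['c', 'b', 'e']
'e': index 2 in ['c', 'b', 'e'] -> ['e', 'c', 'b']
'b': index 2 in ['e', 'c', 'b'] -> ['b', 'e', 'c']
'e': index 1 in ['b', 'e', 'c'] -> ['e', 'b', 'c']
'c': index 2 in ['e', 'b', 'c'] -> ['c', 'e', 'b']
'b': index 2 in ['c', 'e', 'b'] -> ['b', 'c', 'e']
'e': index 2 in ['b', 'c', 'e'] -> ['e', 'b', 'c']
'c': index 2 in ['e', 'b', 'c'] -> ['c', 'e', 'b']


Output: [0, 1, 2, 2, 1, 2, 2, 2, 2]


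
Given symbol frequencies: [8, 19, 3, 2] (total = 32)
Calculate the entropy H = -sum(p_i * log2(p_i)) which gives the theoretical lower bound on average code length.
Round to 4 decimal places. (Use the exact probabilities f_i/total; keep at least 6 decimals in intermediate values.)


Per-symbol terms -p_i * log2(p_i) with p_i = f_i/32:
  p = 8/32 = 0.250000: log2(p) = -2.000000, -p*log2(p) = 0.500000
  p = 19/32 = 0.593750: log2(p) = -0.752072, -p*log2(p) = 0.446543
  p = 3/32 = 0.093750: log2(p) = -3.415037, -p*log2(p) = 0.320160
  p = 2/32 = 0.062500: log2(p) = -4.000000, -p*log2(p) = 0.250000
H = 0.500000 + 0.446543 + 0.320160 + 0.250000 = 1.516703

H = 1.5167 bits/symbol


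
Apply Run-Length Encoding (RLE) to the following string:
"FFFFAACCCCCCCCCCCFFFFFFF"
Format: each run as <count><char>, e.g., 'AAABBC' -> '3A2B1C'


Scanning runs left to right:
  i=0: run of 'F' x 4 -> '4F'
  i=4: run of 'A' x 2 -> '2A'
  i=6: run of 'C' x 11 -> '11C'
  i=17: run of 'F' x 7 -> '7F'

RLE = 4F2A11C7F


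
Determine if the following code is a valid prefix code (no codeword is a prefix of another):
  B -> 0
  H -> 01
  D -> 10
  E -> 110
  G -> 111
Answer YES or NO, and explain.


Checking each pair (does one codeword prefix another?):
  B='0' vs H='01': prefix -- VIOLATION

NO -- this is NOT a valid prefix code. B (0) is a prefix of H (01).


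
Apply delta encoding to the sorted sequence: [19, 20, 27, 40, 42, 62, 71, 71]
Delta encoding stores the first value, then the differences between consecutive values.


First value: 19
Deltas:
  20 - 19 = 1
  27 - 20 = 7
  40 - 27 = 13
  42 - 40 = 2
  62 - 42 = 20
  71 - 62 = 9
  71 - 71 = 0


Delta encoded: [19, 1, 7, 13, 2, 20, 9, 0]


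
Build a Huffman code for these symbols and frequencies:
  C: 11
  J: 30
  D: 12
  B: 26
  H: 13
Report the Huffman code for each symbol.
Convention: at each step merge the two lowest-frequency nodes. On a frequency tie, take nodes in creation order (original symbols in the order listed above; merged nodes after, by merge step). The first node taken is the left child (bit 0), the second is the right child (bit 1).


Huffman tree construction:
Step 1: Merge C(11) + D(12) = 23
Step 2: Merge H(13) + (C+D)(23) = 36
Step 3: Merge B(26) + J(30) = 56
Step 4: Merge (H+(C+D))(36) + (B+J)(56) = 92
Read each symbol's code off the tree from the root (left child = 0, right child = 1).

Codes:
  C: 010 (length 3)
  J: 11 (length 2)
  D: 011 (length 3)
  B: 10 (length 2)
  H: 00 (length 2)
Average code length: 207/92 = 2.2500 bits/symbol


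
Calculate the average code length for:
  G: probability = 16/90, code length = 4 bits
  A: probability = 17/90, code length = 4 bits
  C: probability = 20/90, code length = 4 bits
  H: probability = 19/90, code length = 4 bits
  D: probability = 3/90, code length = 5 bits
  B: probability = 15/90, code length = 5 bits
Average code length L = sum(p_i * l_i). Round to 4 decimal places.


Weighted contributions p_i * l_i:
  G: (16/90) * 4 = 64/90
  A: (17/90) * 4 = 68/90
  C: (20/90) * 4 = 80/90
  H: (19/90) * 4 = 76/90
  D: (3/90) * 5 = 15/90
  B: (15/90) * 5 = 75/90
Sum = (64 + 68 + 80 + 76 + 15 + 75)/90 = 378/90

L = 378/90 = 4.2000 bits/symbol


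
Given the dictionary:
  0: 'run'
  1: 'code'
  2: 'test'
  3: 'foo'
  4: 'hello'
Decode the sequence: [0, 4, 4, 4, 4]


Look up each index in the dictionary:
  0 -> 'run'
  4 -> 'hello'
  4 -> 'hello'
  4 -> 'hello'
  4 -> 'hello'

Decoded: "run hello hello hello hello"


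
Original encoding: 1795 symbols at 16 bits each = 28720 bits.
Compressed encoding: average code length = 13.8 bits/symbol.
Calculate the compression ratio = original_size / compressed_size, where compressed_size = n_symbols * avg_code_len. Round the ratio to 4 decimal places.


original_size = n_symbols * orig_bits = 1795 * 16 = 28720 bits
compressed_size = n_symbols * avg_code_len = 1795 * 13.8 = 24771.0 bits
ratio = original_size / compressed_size = 28720 / 24771.0 = 1.1594

Compression ratio = 1.1594


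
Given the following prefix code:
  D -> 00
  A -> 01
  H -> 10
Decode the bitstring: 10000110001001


Decoding step by step:
Bits 10 -> H
Bits 00 -> D
Bits 01 -> A
Bits 10 -> H
Bits 00 -> D
Bits 10 -> H
Bits 01 -> A


Decoded message: HDAHDHA


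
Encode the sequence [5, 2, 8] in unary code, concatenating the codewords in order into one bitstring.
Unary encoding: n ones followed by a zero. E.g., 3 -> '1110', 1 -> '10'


Encode each number as n ones followed by a terminating 0:
  5 -> 111110 (6 bits)
  2 -> 110 (3 bits)
  8 -> 111111110 (9 bits)
Total length = 6 + 3 + 9 = 18 bits.

Unary([5, 2, 8]) = 111110110111111110 (18 bits)


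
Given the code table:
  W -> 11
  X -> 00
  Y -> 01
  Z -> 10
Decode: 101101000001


Decoding:
10 -> Z
11 -> W
01 -> Y
00 -> X
00 -> X
01 -> Y


Result: ZWYXXY


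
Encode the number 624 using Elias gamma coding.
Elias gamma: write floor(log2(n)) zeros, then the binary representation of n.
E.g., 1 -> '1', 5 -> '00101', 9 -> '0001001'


num_bits = floor(log2(624)) + 1 = 10
leading_zeros = num_bits - 1 = 9
binary(624) = 1001110000

Elias gamma(624) = '000000000' + '1001110000' = 0000000001001110000 (19 bits)


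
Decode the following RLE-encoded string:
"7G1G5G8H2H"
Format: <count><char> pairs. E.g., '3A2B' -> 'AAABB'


Expanding each <count><char> pair:
  7G -> 'GGGGGGG'
  1G -> 'G'
  5G -> 'GGGGG'
  8H -> 'HHHHHHHH'
  2H -> 'HH'

Decoded = GGGGGGGGGGGGGHHHHHHHHHH


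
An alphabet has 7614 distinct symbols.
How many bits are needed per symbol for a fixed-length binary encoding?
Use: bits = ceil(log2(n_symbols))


log2(7614) = 12.8944
Bracket: 2^12 = 4096 < 7614 <= 2^13 = 8192
So ceil(log2(7614)) = 13

bits = ceil(log2(7614)) = ceil(12.8944) = 13 bits


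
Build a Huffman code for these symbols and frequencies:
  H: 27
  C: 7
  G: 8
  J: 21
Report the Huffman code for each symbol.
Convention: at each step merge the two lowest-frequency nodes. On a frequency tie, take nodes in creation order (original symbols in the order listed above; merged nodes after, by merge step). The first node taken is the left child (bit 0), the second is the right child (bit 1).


Huffman tree construction:
Step 1: Merge C(7) + G(8) = 15
Step 2: Merge (C+G)(15) + J(21) = 36
Step 3: Merge H(27) + ((C+G)+J)(36) = 63
Read each symbol's code off the tree from the root (left child = 0, right child = 1).

Codes:
  H: 0 (length 1)
  C: 100 (length 3)
  G: 101 (length 3)
  J: 11 (length 2)
Average code length: 114/63 = 1.8095 bits/symbol


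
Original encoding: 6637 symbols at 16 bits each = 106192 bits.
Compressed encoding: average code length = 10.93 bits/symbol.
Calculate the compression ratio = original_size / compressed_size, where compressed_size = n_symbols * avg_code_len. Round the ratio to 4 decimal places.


original_size = n_symbols * orig_bits = 6637 * 16 = 106192 bits
compressed_size = n_symbols * avg_code_len = 6637 * 10.93 = 72542.41 bits
ratio = original_size / compressed_size = 106192 / 72542.41 = 1.4639

Compression ratio = 1.4639


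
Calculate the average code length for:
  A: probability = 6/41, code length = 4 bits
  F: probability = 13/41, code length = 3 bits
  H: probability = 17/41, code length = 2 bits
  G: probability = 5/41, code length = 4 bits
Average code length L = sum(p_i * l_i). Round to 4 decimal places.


Weighted contributions p_i * l_i:
  A: (6/41) * 4 = 24/41
  F: (13/41) * 3 = 39/41
  H: (17/41) * 2 = 34/41
  G: (5/41) * 4 = 20/41
Sum = (24 + 39 + 34 + 20)/41 = 117/41

L = 117/41 = 2.8537 bits/symbol


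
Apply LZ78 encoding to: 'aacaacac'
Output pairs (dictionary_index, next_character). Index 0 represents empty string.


LZ78 encoding steps:
Dictionary: {0: ''}
Step 1: w='' (idx 0), next='a' -> output (0, 'a'), add 'a' as idx 1
Step 2: w='a' (idx 1), next='c' -> output (1, 'c'), add 'ac' as idx 2
Step 3: w='a' (idx 1), next='a' -> output (1, 'a'), add 'aa' as idx 3
Step 4: w='' (idx 0), next='c' -> output (0, 'c'), add 'c' as idx 4
Step 5: w='ac' (idx 2), end of input -> output (2, '')


Encoded: [(0, 'a'), (1, 'c'), (1, 'a'), (0, 'c'), (2, '')]
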